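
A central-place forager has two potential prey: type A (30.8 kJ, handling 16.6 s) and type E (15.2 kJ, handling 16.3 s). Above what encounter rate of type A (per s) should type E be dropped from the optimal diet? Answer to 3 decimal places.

0.061 per s

At the threshold, the rate on type A alone equals the profitability of type E: λ·30.8/(1 + λ·16.6) = 15.2/16.3 = 0.9325.
Rearranging, λ(30.8 − 0.9325×16.6) = 0.9325, so λ = 0.9325/15.32 = 0.06087 per s.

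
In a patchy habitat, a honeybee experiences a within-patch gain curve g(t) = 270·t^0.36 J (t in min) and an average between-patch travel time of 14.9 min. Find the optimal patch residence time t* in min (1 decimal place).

Maximise g(t)/(T+t): set derivative to zero → g'(t)(T+t) = g(t).
g'(t) = 0.36·270·t^-0.64. Setting 0.36·270·t^-0.64 = 270·t^0.36/(14.9+t) gives 0.36(14.9+t) = t, so 0.64·t = 0.36×14.9.
t* = 0.36×14.9/0.64 = 8.381 min.

8.4 min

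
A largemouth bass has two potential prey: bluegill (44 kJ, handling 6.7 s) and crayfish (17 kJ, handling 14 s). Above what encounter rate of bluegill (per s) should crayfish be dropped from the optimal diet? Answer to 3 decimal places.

0.034 per s

The zero-one rule: include crayfish iff E₂/h₂ > λE₁/(1+λh₁). Equality gives the switch point.
λE₁h₂ = E₂ + λE₂h₁ ⇒ λ = E₂/(E₁h₂ − E₂h₁) = 17/(616 − 113.9) = 0.03386 per s.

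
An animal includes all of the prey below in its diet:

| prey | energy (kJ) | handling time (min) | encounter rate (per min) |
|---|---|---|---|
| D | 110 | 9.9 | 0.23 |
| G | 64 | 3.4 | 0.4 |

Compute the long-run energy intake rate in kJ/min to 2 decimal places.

R = (0.23×110 + 0.4×64) / (1 + 0.23×9.9 + 0.4×3.4) = 50.9/4.637 = 10.98 kJ/min.

10.98 kJ/min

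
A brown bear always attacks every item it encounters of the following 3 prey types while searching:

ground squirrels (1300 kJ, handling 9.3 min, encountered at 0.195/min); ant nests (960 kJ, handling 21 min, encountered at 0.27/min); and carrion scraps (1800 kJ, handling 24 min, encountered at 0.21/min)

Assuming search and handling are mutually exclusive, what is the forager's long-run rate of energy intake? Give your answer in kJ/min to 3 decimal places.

R = Σλ_iE_i / (1 + Σλ_ih_i)
Numerator: 0.195×1300 + 0.27×960 + 0.21×1800 = 890.7
Denominator: 1 + 0.195×9.3 + 0.27×21 + 0.21×24 = 13.52
R = 890.7/13.52 = 65.86 kJ/min

65.863 kJ/min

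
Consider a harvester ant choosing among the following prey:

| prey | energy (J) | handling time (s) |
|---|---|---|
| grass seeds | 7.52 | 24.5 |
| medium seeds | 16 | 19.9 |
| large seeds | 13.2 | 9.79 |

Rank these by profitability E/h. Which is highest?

large seeds

Profitability E/h (J/s): grass seeds = 7.52/24.5 = 0.307, medium seeds = 16/19.9 = 0.804, large seeds = 13.2/9.79 = 1.35.
Ranked: large seeds > medium seeds > grass seeds.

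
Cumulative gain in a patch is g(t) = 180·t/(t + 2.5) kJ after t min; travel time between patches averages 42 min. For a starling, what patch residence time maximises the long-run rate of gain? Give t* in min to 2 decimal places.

10.25 min

Maximise g(t)/(T+t): set derivative to zero → g'(t)(T+t) = g(t).
g'(t) = 180·2.5/(t + 2.5)². Setting 180·2.5/(t+2.5)² = 180t/[(t+2.5)(42+t)] gives 2.5(42+t) = t(t+2.5), so t² = 2.5×42 = 105.
t* = √105 = 10.25 min.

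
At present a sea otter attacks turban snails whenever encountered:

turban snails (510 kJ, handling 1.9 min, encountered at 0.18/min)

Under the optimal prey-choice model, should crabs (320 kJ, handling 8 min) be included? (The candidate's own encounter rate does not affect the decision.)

No

Current rate: (0.18×510)/(1 + 0.18×1.9) = 68.41 kJ/min.
crabs: E/h = 320/8 = 40 kJ/min.
Since 40 < R, time spent handling crabs is better spent searching.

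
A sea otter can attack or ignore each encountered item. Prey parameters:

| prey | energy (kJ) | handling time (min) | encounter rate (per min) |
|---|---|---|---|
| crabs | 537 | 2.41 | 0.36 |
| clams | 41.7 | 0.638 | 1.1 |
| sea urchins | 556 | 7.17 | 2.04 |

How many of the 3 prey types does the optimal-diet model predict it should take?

Rank by E/h (kJ/min): crabs 223, sea urchins 77.5, clams 65.4. Include each in turn until the next type's E/h falls below the running intake rate.
Rate on top 1: 103.5. sea urchins: 77.5 < 103.5 → exclude; stop.
Optimal diet: crabs — 1 of 3 types.

1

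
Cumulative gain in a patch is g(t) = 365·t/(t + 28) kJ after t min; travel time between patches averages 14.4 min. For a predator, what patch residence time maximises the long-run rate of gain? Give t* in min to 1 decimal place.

20.1 min

Maximise g(t)/(T+t): set derivative to zero → g'(t)(T+t) = g(t).
g'(t) = 365·28/(t + 28)². Setting 365·28/(t+28)² = 365t/[(t+28)(14.4+t)] gives 28(14.4+t) = t(t+28), so t² = 28×14.4 = 403.2.
t* = √403.2 = 20.08 min.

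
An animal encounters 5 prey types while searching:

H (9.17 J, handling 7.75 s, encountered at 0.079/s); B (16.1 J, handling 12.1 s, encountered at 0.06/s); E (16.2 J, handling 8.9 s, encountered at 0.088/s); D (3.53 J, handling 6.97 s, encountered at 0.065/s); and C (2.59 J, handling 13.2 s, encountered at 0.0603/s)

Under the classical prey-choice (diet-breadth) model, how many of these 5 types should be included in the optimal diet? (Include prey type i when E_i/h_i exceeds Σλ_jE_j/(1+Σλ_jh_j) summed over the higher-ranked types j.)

3

E/h in descending order: E 1.82, B 1.33, H 1.18, D 0.506, C 0.196 J/s. The optimal diet is the largest prefix of this list for which every included type satisfies E_i/h_i > R on the types above it.
Rate on top 1: 0.7995. B: 1.33 > 0.7995 → include.
Rate on top 2: 0.9531. H: 1.18 > 0.9531 → include.
Rate on top 3: 0.9983. D: 0.506 < 0.9983 → exclude; stop.
Optimal diet: E, B, H — 3 of 5 types.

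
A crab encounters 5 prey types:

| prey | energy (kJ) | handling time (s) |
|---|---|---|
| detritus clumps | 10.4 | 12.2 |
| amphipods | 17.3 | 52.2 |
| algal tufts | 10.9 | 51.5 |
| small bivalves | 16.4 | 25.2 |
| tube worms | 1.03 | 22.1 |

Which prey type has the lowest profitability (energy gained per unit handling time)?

tube worms

In descending order of E/h:
detritus clumps: 10.4/12.2 = 0.852 kJ/s
small bivalves: 16.4/25.2 = 0.651 kJ/s
amphipods: 17.3/52.2 = 0.331 kJ/s
algal tufts: 10.9/51.5 = 0.212 kJ/s
tube worms: 1.03/22.1 = 0.0466 kJ/s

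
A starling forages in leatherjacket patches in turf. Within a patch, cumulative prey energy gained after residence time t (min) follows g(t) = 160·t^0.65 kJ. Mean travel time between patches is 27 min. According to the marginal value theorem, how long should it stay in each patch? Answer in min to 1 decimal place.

Optimal t* satisfies g'(t*) = g(t*)/(T + t*).
g'(t) = 0.65·160·t^-0.35. Setting 0.65·160·t^-0.35 = 160·t^0.65/(27+t) gives 0.65(27+t) = t, so 0.35·t = 0.65×27.
t* = 0.65×27/0.35 = 50.14 min.

50.1 min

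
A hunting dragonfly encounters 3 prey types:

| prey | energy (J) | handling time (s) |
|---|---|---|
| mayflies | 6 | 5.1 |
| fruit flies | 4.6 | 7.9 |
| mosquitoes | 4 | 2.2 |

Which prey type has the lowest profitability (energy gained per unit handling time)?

Profitability E/h (J/s): mayflies = 6/5.1 = 1.18, fruit flies = 4.6/7.9 = 0.582, mosquitoes = 4/2.2 = 1.82.
Ranked: mosquitoes > mayflies > fruit flies.

fruit flies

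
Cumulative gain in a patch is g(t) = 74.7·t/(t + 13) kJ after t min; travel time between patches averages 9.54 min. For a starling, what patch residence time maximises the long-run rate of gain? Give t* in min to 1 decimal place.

Optimal t* satisfies g'(t*) = g(t*)/(T + t*).
g'(t) = 74.7·13/(t + 13)². Setting 74.7·13/(t+13)² = 74.7t/[(t+13)(9.54+t)] gives 13(9.54+t) = t(t+13), so t² = 13×9.54 = 124.
t* = √124 = 11.14 min.

11.1 min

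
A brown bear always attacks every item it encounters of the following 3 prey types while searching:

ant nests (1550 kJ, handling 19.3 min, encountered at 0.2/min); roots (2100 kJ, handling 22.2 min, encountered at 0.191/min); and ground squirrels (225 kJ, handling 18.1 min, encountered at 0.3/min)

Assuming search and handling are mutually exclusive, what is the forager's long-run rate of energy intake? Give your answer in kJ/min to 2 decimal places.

53.58 kJ/min

R = Σλ_iE_i / (1 + Σλ_ih_i)
Numerator: 0.2×1550 + 0.191×2100 + 0.3×225 = 778.6
Denominator: 1 + 0.2×19.3 + 0.191×22.2 + 0.3×18.1 = 14.53
R = 778.6/14.53 = 53.58 kJ/min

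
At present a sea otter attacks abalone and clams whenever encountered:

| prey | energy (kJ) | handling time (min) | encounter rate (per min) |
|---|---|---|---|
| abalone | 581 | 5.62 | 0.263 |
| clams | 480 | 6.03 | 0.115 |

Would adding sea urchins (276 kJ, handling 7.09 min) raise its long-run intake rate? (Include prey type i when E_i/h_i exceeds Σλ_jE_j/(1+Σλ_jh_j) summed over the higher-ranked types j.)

On abalone and clams alone, R = ΣλE/(1+Σλh) = 208/3.172 = 65.58 kJ/min.
Profitability of sea urchins: 276/7.09 = 38.93 kJ/min.
Since 38.93 < R, time spent handling sea urchins is better spent searching.

No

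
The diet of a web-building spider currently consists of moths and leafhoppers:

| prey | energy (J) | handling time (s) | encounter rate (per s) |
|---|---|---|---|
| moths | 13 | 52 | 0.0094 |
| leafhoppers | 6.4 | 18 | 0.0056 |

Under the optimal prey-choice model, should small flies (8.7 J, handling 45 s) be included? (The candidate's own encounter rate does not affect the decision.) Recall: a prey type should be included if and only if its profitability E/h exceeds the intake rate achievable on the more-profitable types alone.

Intake rate on the current diet: R = (0.0094×13 + 0.0056×6.4) / (1 + 0.0094×52 + 0.0056×18) = 0.158/1.59 = 0.09942 J/s.
small flies: E/h = 8.7/45 = 0.1933 J/s.
0.1933 > 0.09942, so adding small flies raises the average — include it.

Yes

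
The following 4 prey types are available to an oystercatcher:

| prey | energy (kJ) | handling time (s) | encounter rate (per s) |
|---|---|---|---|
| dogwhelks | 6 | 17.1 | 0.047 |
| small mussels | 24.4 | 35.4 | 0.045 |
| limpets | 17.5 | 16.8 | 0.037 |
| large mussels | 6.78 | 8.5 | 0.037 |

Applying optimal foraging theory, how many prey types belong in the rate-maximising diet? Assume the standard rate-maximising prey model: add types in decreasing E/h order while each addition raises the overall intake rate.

3

Rank by E/h (kJ/s): limpets 1.04, large mussels 0.798, small mussels 0.689, dogwhelks 0.351. Include each in turn until the next type's E/h falls below the running intake rate.
Rate on top 1: 0.3993. large mussels: 0.798 > 0.3993 → include.
Rate on top 2: 0.464. small mussels: 0.689 > 0.464 → include.
Rate on top 3: 0.5657. dogwhelks: 0.351 < 0.5657 → exclude; stop.
Optimal diet: limpets, large mussels, small mussels — 3 of 4 types.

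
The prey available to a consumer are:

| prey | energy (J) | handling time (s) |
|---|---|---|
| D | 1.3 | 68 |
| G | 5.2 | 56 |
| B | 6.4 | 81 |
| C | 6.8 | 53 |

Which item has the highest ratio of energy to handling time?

C

Profitability E/h (J/s): D = 1.3/68 = 0.0191, G = 5.2/56 = 0.0929, B = 6.4/81 = 0.079, C = 6.8/53 = 0.128.
Ranked: C > G > B > D.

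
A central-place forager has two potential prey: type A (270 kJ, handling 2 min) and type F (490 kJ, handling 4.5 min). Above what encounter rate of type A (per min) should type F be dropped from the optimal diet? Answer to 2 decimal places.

2.09 per min

The zero-one rule: include type F iff E₂/h₂ > λE₁/(1+λh₁). Equality gives the switch point.
λE₁h₂ = E₂ + λE₂h₁ ⇒ λ = E₂/(E₁h₂ − E₂h₁) = 490/(1215 − 980) = 2.085 per min.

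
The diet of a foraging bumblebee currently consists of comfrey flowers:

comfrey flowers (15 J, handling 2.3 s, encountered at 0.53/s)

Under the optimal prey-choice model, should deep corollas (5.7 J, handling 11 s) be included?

Intake rate on the current diet: R = (0.53×15) / (1 + 0.53×2.3) = 7.95/2.219 = 3.583 J/s.
deep corollas: E/h = 5.7/11 = 0.5182 J/s.
Since 0.5182 < R, time spent handling deep corollas is better spent searching.

No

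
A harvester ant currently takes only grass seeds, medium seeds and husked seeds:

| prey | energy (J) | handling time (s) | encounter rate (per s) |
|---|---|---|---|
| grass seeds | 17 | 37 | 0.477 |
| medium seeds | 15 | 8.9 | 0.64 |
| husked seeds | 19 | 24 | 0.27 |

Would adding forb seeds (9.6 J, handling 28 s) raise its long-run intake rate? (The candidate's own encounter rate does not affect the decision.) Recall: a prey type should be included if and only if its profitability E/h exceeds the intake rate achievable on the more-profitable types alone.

No

On grass seeds, medium seeds and husked seeds alone, R = ΣλE/(1+Σλh) = 22.84/30.83 = 0.7409 J/s.
forb seeds: E/h = 9.6/28 = 0.3429 J/s.
0.3429 < 0.7409, so adding forb seeds would lower the average — exclude it.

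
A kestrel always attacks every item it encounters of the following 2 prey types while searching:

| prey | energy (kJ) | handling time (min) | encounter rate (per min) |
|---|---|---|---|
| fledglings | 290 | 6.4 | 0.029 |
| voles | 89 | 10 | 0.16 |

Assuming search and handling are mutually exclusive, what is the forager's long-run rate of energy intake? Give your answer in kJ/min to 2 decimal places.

R = Σλ_iE_i / (1 + Σλ_ih_i)
Numerator: 0.029×290 + 0.16×89 = 22.65
Denominator: 1 + 0.029×6.4 + 0.16×10 = 2.786
R = 22.65/2.786 = 8.131 kJ/min

8.13 kJ/min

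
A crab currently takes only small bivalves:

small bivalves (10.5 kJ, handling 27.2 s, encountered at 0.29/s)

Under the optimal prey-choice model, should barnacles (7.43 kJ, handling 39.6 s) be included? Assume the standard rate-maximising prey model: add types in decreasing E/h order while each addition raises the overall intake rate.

No

Current rate: (0.29×10.5)/(1 + 0.29×27.2) = 0.3426 kJ/s.
barnacles: E/h = 7.43/39.6 = 0.1876 kJ/s.
Since 0.1876 < R, time spent handling barnacles is better spent searching.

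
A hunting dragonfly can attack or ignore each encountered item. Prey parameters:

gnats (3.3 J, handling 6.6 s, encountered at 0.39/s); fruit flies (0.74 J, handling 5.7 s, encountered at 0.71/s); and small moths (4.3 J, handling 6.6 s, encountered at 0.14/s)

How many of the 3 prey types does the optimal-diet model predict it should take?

E/h in descending order: small moths 0.652, gnats 0.5, fruit flies 0.13 J/s. The optimal diet is the largest prefix of this list for which every included type satisfies E_i/h_i > R on the types above it.
Rate on top 1: 0.3129. gnats: 0.5 > 0.3129 → include.
Rate on top 2: 0.42. fruit flies: 0.13 < 0.42 → exclude; stop.
Optimal diet: small moths, gnats — 2 of 3 types.

2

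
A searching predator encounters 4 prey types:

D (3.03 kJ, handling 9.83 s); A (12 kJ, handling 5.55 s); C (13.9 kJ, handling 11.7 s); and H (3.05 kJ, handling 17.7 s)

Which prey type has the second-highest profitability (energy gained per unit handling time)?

Profitability E/h (kJ/s): D = 3.03/9.83 = 0.308, A = 12/5.55 = 2.16, C = 13.9/11.7 = 1.19, H = 3.05/17.7 = 0.172.
Ranked: A > C > D > H.

C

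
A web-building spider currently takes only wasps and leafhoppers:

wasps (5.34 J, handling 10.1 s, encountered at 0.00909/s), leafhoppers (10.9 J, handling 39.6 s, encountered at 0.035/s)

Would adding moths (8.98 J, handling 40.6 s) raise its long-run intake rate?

Yes

Current rate: (0.00909×5.34 + 0.035×10.9)/(1 + 0.00909×10.1 + 0.035×39.6) = 0.1736 J/s.
moths: E/h = 8.98/40.6 = 0.2212 J/s.
Since 0.2212 > R, including moths increases the long-run rate.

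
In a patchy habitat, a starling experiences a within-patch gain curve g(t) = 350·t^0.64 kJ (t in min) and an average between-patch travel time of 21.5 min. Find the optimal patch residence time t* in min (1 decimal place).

38.2 min

Maximise g(t)/(T+t): set derivative to zero → g'(t)(T+t) = g(t).
g'(t) = 0.64·350·t^-0.36. Setting 0.64·350·t^-0.36 = 350·t^0.64/(21.5+t) gives 0.64(21.5+t) = t, so 0.36·t = 0.64×21.5.
t* = 0.64×21.5/0.36 = 38.22 min.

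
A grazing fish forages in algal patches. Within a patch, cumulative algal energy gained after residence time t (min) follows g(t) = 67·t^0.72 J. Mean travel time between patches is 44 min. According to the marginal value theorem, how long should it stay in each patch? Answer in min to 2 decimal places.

Optimal t* satisfies g'(t*) = g(t*)/(T + t*).
g'(t) = 0.72·67·t^-0.28. Setting 0.72·67·t^-0.28 = 67·t^0.72/(44+t) gives 0.72(44+t) = t, so 0.28·t = 0.72×44.
t* = 0.72×44/0.28 = 113.1 min.

113.14 min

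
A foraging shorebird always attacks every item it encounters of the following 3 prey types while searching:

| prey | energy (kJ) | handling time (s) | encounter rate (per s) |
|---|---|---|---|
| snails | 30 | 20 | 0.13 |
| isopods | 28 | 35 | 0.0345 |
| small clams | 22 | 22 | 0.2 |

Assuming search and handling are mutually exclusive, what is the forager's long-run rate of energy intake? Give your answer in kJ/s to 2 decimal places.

1.01 kJ/s

R = Σλ_iE_i / (1 + Σλ_ih_i)
Numerator: 0.13×30 + 0.0345×28 + 0.2×22 = 9.266
Denominator: 1 + 0.13×20 + 0.0345×35 + 0.2×22 = 9.207
R = 9.266/9.207 = 1.006 kJ/s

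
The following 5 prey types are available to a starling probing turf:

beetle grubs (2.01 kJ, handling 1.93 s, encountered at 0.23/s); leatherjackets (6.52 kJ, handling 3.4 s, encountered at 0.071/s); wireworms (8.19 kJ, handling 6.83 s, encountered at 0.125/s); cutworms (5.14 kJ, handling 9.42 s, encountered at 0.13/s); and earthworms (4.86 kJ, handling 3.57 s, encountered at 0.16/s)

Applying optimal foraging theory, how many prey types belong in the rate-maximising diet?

4

Profitabilities (E/h, kJ/s): leatherjackets 1.92, earthworms 1.36, wireworms 1.2, beetle grubs 1.04, cutworms 0.546. Add prey in this order while the next type's profitability exceeds the intake rate on those already taken.
Rate on top 1: 0.3729. earthworms: 1.36 > 0.3729 → include.
Rate on top 2: 0.6844. wireworms: 1.2 > 0.6844 → include.
Rate on top 3: 0.8492. beetle grubs: 1.04 > 0.8492 → include.
Rate on top 4: 0.8766. cutworms: 0.546 < 0.8766 → exclude; stop.
Optimal diet: leatherjackets, earthworms, wireworms, beetle grubs — 4 of 5 types.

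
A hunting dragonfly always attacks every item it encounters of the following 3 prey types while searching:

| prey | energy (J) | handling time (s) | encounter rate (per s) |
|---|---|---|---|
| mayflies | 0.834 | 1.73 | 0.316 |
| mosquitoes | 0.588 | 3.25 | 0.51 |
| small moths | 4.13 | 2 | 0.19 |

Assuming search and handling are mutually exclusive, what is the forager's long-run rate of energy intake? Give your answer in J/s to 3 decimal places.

0.376 J/s

R = Σλ_iE_i / (1 + Σλ_ih_i)
Numerator: 0.316×0.834 + 0.51×0.588 + 0.19×4.13 = 1.348
Denominator: 1 + 0.316×1.73 + 0.51×3.25 + 0.19×2 = 3.584
R = 1.348/3.584 = 0.3761 J/s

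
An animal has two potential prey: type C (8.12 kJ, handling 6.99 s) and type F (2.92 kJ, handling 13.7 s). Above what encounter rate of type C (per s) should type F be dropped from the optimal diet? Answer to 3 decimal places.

At the threshold, the rate on type C alone equals the profitability of type F: λ·8.12/(1 + λ·6.99) = 2.92/13.7 = 0.2131.
Rearranging, λ(8.12 − 0.2131×6.99) = 0.2131, so λ = 0.2131/6.63 = 0.03215 per s.

0.032 per s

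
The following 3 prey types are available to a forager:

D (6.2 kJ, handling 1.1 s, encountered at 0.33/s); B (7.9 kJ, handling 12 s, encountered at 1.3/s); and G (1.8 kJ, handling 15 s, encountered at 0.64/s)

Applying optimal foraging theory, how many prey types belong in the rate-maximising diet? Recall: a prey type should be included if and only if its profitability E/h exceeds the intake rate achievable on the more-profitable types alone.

Profitabilities (E/h, kJ/s): D 5.64, B 0.658, G 0.12. Add prey in this order while the next type's profitability exceeds the intake rate on those already taken.
Rate on top 1: 1.501. B: 0.658 < 1.501 → exclude; stop.
Optimal diet: D — 1 of 3 types.

1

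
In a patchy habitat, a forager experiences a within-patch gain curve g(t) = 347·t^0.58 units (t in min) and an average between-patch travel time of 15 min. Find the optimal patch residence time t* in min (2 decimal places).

Maximise g(t)/(T+t): set derivative to zero → g'(t)(T+t) = g(t).
g'(t) = 0.58·347·t^-0.42. Setting 0.58·347·t^-0.42 = 347·t^0.58/(15+t) gives 0.58(15+t) = t, so 0.42·t = 0.58×15.
t* = 0.58×15/0.42 = 20.71 min.

20.71 min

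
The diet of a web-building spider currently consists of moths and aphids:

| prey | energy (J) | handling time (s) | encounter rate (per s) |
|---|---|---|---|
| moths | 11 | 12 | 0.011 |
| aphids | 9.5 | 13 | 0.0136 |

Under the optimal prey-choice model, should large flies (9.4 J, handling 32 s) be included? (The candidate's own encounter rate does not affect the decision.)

Current rate: (0.011×11 + 0.0136×9.5)/(1 + 0.011×12 + 0.0136×13) = 0.1912 J/s.
large flies: E/h = 9.4/32 = 0.2938 J/s.
0.2938 > 0.1912, so adding large flies raises the average — include it.

Yes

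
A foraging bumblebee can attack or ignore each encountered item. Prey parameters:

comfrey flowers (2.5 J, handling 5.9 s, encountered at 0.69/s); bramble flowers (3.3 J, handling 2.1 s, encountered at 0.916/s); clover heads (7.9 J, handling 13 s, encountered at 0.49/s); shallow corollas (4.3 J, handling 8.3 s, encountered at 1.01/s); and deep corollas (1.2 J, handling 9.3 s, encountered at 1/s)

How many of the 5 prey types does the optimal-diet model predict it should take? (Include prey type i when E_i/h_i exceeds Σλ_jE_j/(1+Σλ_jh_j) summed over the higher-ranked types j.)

Profitabilities (E/h, J/s): bramble flowers 1.57, clover heads 0.608, shallow corollas 0.518, comfrey flowers 0.424, deep corollas 0.129. Add prey in this order while the next type's profitability exceeds the intake rate on those already taken.
Rate on top 1: 1.034. clover heads: 0.608 < 1.034 → exclude; stop.
Optimal diet: bramble flowers — 1 of 5 types.

1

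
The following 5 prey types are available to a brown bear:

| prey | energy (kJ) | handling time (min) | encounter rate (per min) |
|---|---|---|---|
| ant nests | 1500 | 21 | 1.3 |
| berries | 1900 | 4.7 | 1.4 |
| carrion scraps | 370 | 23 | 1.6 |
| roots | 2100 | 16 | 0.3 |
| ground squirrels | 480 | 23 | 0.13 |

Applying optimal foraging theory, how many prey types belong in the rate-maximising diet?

Rank by E/h (kJ/min): berries 404, roots 131, ant nests 71.4, ground squirrels 20.9, carrion scraps 16.1. Include each in turn until the next type's E/h falls below the running intake rate.
Rate on top 1: 350.9. roots: 131 < 350.9 → exclude; stop.
Optimal diet: berries — 1 of 5 types.

1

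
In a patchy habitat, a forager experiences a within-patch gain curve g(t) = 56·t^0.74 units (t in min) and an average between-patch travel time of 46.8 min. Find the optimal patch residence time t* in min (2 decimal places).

Maximise g(t)/(T+t): set derivative to zero → g'(t)(T+t) = g(t).
g'(t) = 0.74·56·t^-0.26. Setting 0.74·56·t^-0.26 = 56·t^0.74/(46.8+t) gives 0.74(46.8+t) = t, so 0.26·t = 0.74×46.8.
t* = 0.74×46.8/0.26 = 133.2 min.

133.20 min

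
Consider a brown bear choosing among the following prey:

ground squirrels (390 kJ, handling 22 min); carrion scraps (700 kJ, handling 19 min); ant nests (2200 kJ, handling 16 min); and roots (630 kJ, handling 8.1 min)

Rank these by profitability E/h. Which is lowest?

ground squirrels

In descending order of E/h:
ant nests: 2200/16 = 138 kJ/min
roots: 630/8.1 = 77.8 kJ/min
carrion scraps: 700/19 = 36.8 kJ/min
ground squirrels: 390/22 = 17.7 kJ/min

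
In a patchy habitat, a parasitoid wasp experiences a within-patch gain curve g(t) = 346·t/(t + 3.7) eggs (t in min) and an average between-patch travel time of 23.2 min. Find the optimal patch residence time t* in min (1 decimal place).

By the marginal value theorem, leave when the instantaneous gain rate g'(t) equals the habitat-wide average g(t)/(T + t).
g'(t) = 346·3.7/(t + 3.7)². Setting 346·3.7/(t+3.7)² = 346t/[(t+3.7)(23.2+t)] gives 3.7(23.2+t) = t(t+3.7), so t² = 3.7×23.2 = 85.84.
t* = √85.84 = 9.265 min.

9.3 min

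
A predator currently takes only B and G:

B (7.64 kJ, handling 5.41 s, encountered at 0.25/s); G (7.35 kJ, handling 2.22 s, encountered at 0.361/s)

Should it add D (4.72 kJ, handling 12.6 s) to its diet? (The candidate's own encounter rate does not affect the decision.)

On B and G alone, R = ΣλE/(1+Σλh) = 4.563/3.154 = 1.447 kJ/s.
D: E/h = 4.72/12.6 = 0.3746 kJ/s.
0.3746 < 1.447, so adding D would lower the average — exclude it.

No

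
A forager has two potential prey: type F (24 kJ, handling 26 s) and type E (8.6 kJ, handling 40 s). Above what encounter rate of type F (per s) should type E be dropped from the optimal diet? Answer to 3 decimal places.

0.012 per s

Drop type E once their profitability E₂/h₂ falls below the rate achievable on type F alone: E₂/h₂ = λE₁/(1 + λh₁).
Solve for λ: λE₁h₂ = E₂(1 + λh₁) → λ(E₁h₂ − E₂h₁) = E₂ → λ = E₂/(E₁h₂ − E₂h₁).
λ = 8.6/(24×40 − 8.6×26) = 8.6/736.4 = 0.01168 per s.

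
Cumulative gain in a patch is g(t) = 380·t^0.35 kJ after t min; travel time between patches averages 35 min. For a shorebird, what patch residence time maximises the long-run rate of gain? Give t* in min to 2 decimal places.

18.85 min

Maximise g(t)/(T+t): set derivative to zero → g'(t)(T+t) = g(t).
g'(t) = 0.35·380·t^-0.65. Setting 0.35·380·t^-0.65 = 380·t^0.35/(35+t) gives 0.35(35+t) = t, so 0.65·t = 0.35×35.
t* = 0.35×35/0.65 = 18.85 min.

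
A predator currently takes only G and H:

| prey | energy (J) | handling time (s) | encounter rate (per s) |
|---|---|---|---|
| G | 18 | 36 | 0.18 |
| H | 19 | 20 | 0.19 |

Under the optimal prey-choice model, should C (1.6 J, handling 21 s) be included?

Intake rate on the current diet: R = (0.18×18 + 0.19×19) / (1 + 0.18×36 + 0.19×20) = 6.85/11.28 = 0.6073 J/s.
Profitability of C: 1.6/21 = 0.07619 J/s.
0.07619 < 0.6073, so adding C would lower the average — exclude it.

No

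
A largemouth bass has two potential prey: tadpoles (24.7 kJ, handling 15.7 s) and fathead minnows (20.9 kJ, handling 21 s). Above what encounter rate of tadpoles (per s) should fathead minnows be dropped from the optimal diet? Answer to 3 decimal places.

0.110 per s

Drop fathead minnows once their profitability E₂/h₂ falls below the rate achievable on tadpoles alone: E₂/h₂ = λE₁/(1 + λh₁).
Solve for λ: λE₁h₂ = E₂(1 + λh₁) → λ(E₁h₂ − E₂h₁) = E₂ → λ = E₂/(E₁h₂ − E₂h₁).
λ = 20.9/(24.7×21 − 20.9×15.7) = 20.9/190.6 = 0.1097 per s.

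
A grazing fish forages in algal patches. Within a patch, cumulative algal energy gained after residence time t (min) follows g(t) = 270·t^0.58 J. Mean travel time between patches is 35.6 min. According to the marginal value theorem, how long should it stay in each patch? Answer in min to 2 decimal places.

49.16 min

Optimal t* satisfies g'(t*) = g(t*)/(T + t*).
g'(t) = 0.58·270·t^-0.42. Setting 0.58·270·t^-0.42 = 270·t^0.58/(35.6+t) gives 0.58(35.6+t) = t, so 0.42·t = 0.58×35.6.
t* = 0.58×35.6/0.42 = 49.16 min.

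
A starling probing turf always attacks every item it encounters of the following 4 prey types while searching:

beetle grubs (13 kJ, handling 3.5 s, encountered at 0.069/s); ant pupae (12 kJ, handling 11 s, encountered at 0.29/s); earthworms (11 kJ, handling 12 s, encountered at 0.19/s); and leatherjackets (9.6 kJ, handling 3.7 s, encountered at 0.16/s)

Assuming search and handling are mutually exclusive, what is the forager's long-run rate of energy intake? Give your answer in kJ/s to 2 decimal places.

1.10 kJ/s

Energy encountered per unit search time: 0.069×13 + 0.29×12 + 0.19×11 + 0.16×9.6 = 8.003 kJ/s.
Handling time per unit search time: 0.069×3.5 + 0.29×11 + 0.19×12 + 0.16×3.7 = 6.304.
Rate = 8.003/(1 + 6.304) = 1.096 kJ/s.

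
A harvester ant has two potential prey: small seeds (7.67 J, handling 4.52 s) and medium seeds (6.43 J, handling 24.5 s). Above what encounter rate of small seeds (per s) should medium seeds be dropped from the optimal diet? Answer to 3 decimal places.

At the threshold, the rate on small seeds alone equals the profitability of medium seeds: λ·7.67/(1 + λ·4.52) = 6.43/24.5 = 0.2624.
Rearranging, λ(7.67 − 0.2624×4.52) = 0.2624, so λ = 0.2624/6.484 = 0.04048 per s.

0.040 per s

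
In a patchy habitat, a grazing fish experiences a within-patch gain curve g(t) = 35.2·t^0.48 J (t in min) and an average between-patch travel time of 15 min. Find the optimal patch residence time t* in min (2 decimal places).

Optimal t* satisfies g'(t*) = g(t*)/(T + t*).
g'(t) = 0.48·35.2·t^-0.52. Setting 0.48·35.2·t^-0.52 = 35.2·t^0.48/(15+t) gives 0.48(15+t) = t, so 0.52·t = 0.48×15.
t* = 0.48×15/0.52 = 13.85 min.

13.85 min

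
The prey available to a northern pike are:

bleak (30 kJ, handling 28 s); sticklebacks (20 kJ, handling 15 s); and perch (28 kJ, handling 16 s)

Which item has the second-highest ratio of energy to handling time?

Profitability E/h (kJ/s): bleak = 30/28 = 1.07, sticklebacks = 20/15 = 1.33, perch = 28/16 = 1.75.
Ranked: perch > sticklebacks > bleak.

sticklebacks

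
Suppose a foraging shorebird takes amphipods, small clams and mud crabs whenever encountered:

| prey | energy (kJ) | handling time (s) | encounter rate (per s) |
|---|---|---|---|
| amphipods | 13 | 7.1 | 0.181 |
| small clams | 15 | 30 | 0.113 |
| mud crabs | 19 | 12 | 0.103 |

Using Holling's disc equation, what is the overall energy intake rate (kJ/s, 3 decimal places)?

R = (0.181×13 + 0.113×15 + 0.103×19) / (1 + 0.181×7.1 + 0.113×30 + 0.103×12) = 6.005/6.911 = 0.8689 kJ/s.

0.869 kJ/s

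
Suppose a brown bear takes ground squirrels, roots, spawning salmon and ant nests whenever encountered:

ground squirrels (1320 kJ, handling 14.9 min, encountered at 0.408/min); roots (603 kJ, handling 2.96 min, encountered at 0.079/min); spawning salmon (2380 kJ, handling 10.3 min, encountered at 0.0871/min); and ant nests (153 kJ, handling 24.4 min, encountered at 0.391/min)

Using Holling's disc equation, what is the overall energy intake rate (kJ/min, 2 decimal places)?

R = Σλ_iE_i / (1 + Σλ_ih_i)
Numerator: 0.408×1320 + 0.079×603 + 0.0871×2380 + 0.391×153 = 853.3
Denominator: 1 + 0.408×14.9 + 0.079×2.96 + 0.0871×10.3 + 0.391×24.4 = 17.75
R = 853.3/17.75 = 48.07 kJ/min

48.07 kJ/min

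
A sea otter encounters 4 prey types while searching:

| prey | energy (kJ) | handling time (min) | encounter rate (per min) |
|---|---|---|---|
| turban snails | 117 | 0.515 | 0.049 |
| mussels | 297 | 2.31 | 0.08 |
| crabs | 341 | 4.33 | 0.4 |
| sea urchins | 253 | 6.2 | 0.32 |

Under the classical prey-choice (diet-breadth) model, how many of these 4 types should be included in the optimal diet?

3

E/h in descending order: turban snails 227, mussels 129, crabs 78.8, sea urchins 40.8 kJ/min. The optimal diet is the largest prefix of this list for which every included type satisfies E_i/h_i > R on the types above it.
Rate on top 1: 5.592. mussels: 129 > 5.592 → include.
Rate on top 2: 24.37. crabs: 78.8 > 24.37 → include.
Rate on top 3: 56.39. sea urchins: 40.8 < 56.39 → exclude; stop.
Optimal diet: turban snails, mussels, crabs — 3 of 4 types.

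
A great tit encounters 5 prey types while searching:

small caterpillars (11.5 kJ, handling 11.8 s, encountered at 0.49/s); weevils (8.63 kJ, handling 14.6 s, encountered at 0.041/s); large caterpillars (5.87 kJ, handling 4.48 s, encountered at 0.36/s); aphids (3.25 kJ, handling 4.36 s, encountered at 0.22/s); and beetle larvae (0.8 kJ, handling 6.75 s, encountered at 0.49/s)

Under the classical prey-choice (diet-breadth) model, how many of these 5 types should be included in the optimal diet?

E/h in descending order: large caterpillars 1.31, small caterpillars 0.975, aphids 0.745, weevils 0.591, beetle larvae 0.119 kJ/s. The optimal diet is the largest prefix of this list for which every included type satisfies E_i/h_i > R on the types above it.
Rate on top 1: 0.8088. small caterpillars: 0.975 > 0.8088 → include.
Rate on top 2: 0.923. aphids: 0.745 < 0.923 → exclude; stop.
Optimal diet: large caterpillars, small caterpillars — 2 of 5 types.

2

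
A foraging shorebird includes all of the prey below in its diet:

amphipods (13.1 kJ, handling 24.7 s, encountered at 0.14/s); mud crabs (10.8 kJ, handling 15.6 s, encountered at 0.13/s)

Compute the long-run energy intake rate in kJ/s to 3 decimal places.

R = (0.14×13.1 + 0.13×10.8) / (1 + 0.14×24.7 + 0.13×15.6) = 3.238/6.486 = 0.4992 kJ/s.

0.499 kJ/s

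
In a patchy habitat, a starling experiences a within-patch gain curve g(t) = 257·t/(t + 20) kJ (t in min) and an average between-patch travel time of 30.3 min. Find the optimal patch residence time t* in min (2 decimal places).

Maximise g(t)/(T+t): set derivative to zero → g'(t)(T+t) = g(t).
g'(t) = 257·20/(t + 20)². Setting 257·20/(t+20)² = 257t/[(t+20)(30.3+t)] gives 20(30.3+t) = t(t+20), so t² = 20×30.3 = 606.
t* = √606 = 24.62 min.

24.62 min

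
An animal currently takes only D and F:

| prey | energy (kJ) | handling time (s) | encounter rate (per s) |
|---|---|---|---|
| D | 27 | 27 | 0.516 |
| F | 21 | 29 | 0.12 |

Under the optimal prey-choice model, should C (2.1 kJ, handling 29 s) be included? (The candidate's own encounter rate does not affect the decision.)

Current rate: (0.516×27 + 0.12×21)/(1 + 0.516×27 + 0.12×29) = 0.8935 kJ/s.
C: E/h = 2.1/29 = 0.07241 kJ/s.
Since 0.07241 < R, time spent handling C is better spent searching.

No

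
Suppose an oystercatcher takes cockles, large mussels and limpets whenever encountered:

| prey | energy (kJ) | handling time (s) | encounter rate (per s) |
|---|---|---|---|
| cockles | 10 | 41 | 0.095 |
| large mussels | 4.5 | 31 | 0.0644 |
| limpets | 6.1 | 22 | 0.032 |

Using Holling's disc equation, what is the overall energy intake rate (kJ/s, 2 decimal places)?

0.19 kJ/s

Energy encountered per unit search time: 0.095×10 + 0.0644×4.5 + 0.032×6.1 = 1.435 kJ/s.
Handling time per unit search time: 0.095×41 + 0.0644×31 + 0.032×22 = 6.595.
Rate = 1.435/(1 + 6.595) = 0.1889 kJ/s.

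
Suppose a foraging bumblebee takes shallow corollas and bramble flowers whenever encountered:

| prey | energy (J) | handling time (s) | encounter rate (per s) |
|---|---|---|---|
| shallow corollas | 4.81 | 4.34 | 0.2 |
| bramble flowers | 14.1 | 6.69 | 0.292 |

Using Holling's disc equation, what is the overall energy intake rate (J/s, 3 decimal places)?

Energy encountered per unit search time: 0.2×4.81 + 0.292×14.1 = 5.079 J/s.
Handling time per unit search time: 0.2×4.34 + 0.292×6.69 = 2.821.
Rate = 5.079/(1 + 2.821) = 1.329 J/s.

1.329 J/s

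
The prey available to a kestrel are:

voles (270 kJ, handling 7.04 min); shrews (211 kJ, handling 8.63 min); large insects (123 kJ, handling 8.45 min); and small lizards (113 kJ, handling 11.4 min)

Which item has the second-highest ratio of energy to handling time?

In descending order of E/h:
voles: 270/7.04 = 38.4 kJ/min
shrews: 211/8.63 = 24.4 kJ/min
large insects: 123/8.45 = 14.6 kJ/min
small lizards: 113/11.4 = 9.91 kJ/min

shrews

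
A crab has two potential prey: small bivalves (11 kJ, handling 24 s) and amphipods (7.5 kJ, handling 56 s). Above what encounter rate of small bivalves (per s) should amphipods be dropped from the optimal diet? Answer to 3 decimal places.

0.017 per s

At the threshold, the rate on small bivalves alone equals the profitability of amphipods: λ·11/(1 + λ·24) = 7.5/56 = 0.1339.
Rearranging, λ(11 − 0.1339×24) = 0.1339, so λ = 0.1339/7.786 = 0.0172 per s.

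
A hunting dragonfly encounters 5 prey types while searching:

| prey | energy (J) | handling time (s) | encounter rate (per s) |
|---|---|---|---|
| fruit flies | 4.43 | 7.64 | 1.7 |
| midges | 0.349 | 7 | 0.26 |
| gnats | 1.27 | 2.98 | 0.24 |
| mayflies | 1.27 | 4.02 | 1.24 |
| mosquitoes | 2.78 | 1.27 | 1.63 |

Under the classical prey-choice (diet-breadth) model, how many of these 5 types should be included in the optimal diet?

E/h in descending order: mosquitoes 2.19, fruit flies 0.58, gnats 0.426, mayflies 0.316, midges 0.0499 J/s. The optimal diet is the largest prefix of this list for which every included type satisfies E_i/h_i > R on the types above it.
Rate on top 1: 1.476. fruit flies: 0.58 < 1.476 → exclude; stop.
Optimal diet: mosquitoes — 1 of 5 types.

1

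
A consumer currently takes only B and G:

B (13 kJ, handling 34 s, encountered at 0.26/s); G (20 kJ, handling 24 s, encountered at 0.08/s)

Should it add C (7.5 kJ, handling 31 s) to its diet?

No

Current rate: (0.26×13 + 0.08×20)/(1 + 0.26×34 + 0.08×24) = 0.4235 kJ/s.
Profitability of C: 7.5/31 = 0.2419 kJ/s.
0.2419 < 0.4235, so adding C would lower the average — exclude it.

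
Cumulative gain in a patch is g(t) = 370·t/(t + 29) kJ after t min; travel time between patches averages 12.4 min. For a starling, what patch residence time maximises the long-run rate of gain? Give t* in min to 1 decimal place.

19.0 min

Maximise g(t)/(T+t): set derivative to zero → g'(t)(T+t) = g(t).
g'(t) = 370·29/(t + 29)². Setting 370·29/(t+29)² = 370t/[(t+29)(12.4+t)] gives 29(12.4+t) = t(t+29), so t² = 29×12.4 = 359.6.
t* = √359.6 = 18.96 min.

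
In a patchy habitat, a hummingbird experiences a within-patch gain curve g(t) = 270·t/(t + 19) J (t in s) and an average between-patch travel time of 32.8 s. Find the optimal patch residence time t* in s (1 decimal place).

By the marginal value theorem, leave when the instantaneous gain rate g'(t) equals the habitat-wide average g(t)/(T + t).
g'(t) = 270·19/(t + 19)². Setting 270·19/(t+19)² = 270t/[(t+19)(32.8+t)] gives 19(32.8+t) = t(t+19), so t² = 19×32.8 = 623.2.
t* = √623.2 = 24.96 s.

25.0 s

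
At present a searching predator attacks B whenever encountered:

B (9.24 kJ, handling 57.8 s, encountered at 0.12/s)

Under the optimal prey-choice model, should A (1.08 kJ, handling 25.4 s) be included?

No

On B alone, R = ΣλE/(1+Σλh) = 1.109/7.936 = 0.1397 kJ/s.
Profitability of A: 1.08/25.4 = 0.04252 kJ/s.
0.04252 < 0.1397, so adding A would lower the average — exclude it.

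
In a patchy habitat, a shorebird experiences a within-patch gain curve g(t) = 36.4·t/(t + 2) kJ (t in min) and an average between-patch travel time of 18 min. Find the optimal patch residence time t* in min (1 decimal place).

6.0 min

Maximise g(t)/(T+t): set derivative to zero → g'(t)(T+t) = g(t).
g'(t) = 36.4·2/(t + 2)². Setting 36.4·2/(t+2)² = 36.4t/[(t+2)(18+t)] gives 2(18+t) = t(t+2), so t² = 2×18 = 36.
t* = √36 = 6 min.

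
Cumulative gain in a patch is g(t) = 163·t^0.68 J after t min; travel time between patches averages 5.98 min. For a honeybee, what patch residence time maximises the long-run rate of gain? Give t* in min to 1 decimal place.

12.7 min

By the marginal value theorem, leave when the instantaneous gain rate g'(t) equals the habitat-wide average g(t)/(T + t).
g'(t) = 0.68·163·t^-0.32. Setting 0.68·163·t^-0.32 = 163·t^0.68/(5.98+t) gives 0.68(5.98+t) = t, so 0.32·t = 0.68×5.98.
t* = 0.68×5.98/0.32 = 12.71 min.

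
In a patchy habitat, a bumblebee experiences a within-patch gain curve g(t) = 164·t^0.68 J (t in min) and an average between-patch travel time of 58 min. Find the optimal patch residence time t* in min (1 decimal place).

Optimal t* satisfies g'(t*) = g(t*)/(T + t*).
g'(t) = 0.68·164·t^-0.32. Setting 0.68·164·t^-0.32 = 164·t^0.68/(58+t) gives 0.68(58+t) = t, so 0.32·t = 0.68×58.
t* = 0.68×58/0.32 = 123.3 min.

123.3 min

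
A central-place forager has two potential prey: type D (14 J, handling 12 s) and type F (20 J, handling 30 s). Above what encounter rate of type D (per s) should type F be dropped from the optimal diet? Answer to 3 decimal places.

0.111 per s

Drop type F once their profitability E₂/h₂ falls below the rate achievable on type D alone: E₂/h₂ = λE₁/(1 + λh₁).
Solve for λ: λE₁h₂ = E₂(1 + λh₁) → λ(E₁h₂ − E₂h₁) = E₂ → λ = E₂/(E₁h₂ − E₂h₁).
λ = 20/(14×30 − 20×12) = 20/180 = 0.1111 per s.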